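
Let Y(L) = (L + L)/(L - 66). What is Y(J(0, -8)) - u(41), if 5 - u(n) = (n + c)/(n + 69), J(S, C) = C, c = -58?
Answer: -20099/4070 ≈ -4.9383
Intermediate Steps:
Y(L) = 2*L/(-66 + L) (Y(L) = (2*L)/(-66 + L) = 2*L/(-66 + L))
u(n) = 5 - (-58 + n)/(69 + n) (u(n) = 5 - (n - 58)/(n + 69) = 5 - (-58 + n)/(69 + n))
Y(J(0, -8)) - u(41) = 2*(-8)/(-66 - 8) - (403 + 4*41)/(69 + 41) = 2*(-8)/(-74) - (403 + 164)/110 = 2*(-8)*(-1/74) - 567/110 = 8/37 - 1*567/110 = 8/37 - 567/110 = -20099/4070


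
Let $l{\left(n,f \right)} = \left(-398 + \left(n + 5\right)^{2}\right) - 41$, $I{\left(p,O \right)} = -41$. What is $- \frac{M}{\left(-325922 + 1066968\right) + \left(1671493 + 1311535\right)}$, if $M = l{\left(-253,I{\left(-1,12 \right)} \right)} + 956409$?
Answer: $- \frac{169579}{620679} \approx -0.27322$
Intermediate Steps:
$l{\left(n,f \right)} = -439 + \left(5 + n\right)^{2}$ ($l{\left(n,f \right)} = \left(-398 + \left(5 + n\right)^{2}\right) - 41 = -439 + \left(5 + n\right)^{2}$)
$M = 1017474$ ($M = \left(-439 + \left(5 - 253\right)^{2}\right) + 956409 = \left(-439 + \left(-248\right)^{2}\right) + 956409 = \left(-439 + 61504\right) + 956409 = 61065 + 956409 = 1017474$)
$- \frac{M}{\left(-325922 + 1066968\right) + \left(1671493 + 1311535\right)} = - \frac{1017474}{\left(-325922 + 1066968\right) + \left(1671493 + 1311535\right)} = - \frac{1017474}{741046 + 2983028} = - \frac{1017474}{3724074} = \left(-1\right) \frac{169579}{620679} = - \frac{169579}{620679}$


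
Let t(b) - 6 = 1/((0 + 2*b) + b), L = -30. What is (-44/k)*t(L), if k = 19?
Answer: -11858/855 ≈ -13.869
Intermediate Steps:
t(b) = 6 + 1/(3*b) (t(b) = 6 + 1/((0 + 2*b) + b) = 6 + 1/(2*b + b) = 6 + 1/(3*b))
(-44/k)*t(L) = (-44/19)*(6 + (1/3)/(-30)) = (-44*1/19)*(6 + (1/3)*(-1/30)) = -44*(6 - 1/90)/19 = -44/19*539/90 = -11858/855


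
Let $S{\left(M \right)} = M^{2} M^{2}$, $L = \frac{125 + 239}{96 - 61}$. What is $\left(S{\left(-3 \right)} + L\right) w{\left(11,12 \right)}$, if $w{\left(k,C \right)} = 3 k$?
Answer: $\frac{15081}{5} \approx 3016.2$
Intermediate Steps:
$L = \frac{52}{5}$ ($L = \frac{364}{35} = 364 \cdot \frac{1}{35} = \frac{52}{5} \approx 10.4$)
$S{\left(M \right)} = M^{4}$
$\left(S{\left(-3 \right)} + L\right) w{\left(11,12 \right)} = \left(\left(-3\right)^{4} + \frac{52}{5}\right) 3 \cdot 11 = \left(81 + \frac{52}{5}\right) 33 = \frac{457}{5} \cdot 33 = \frac{15081}{5}$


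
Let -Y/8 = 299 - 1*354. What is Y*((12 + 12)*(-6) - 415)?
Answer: -245960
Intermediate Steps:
Y = 440 (Y = -8*(299 - 1*354) = -8*(299 - 354) = -8*(-55) = 440)
Y*((12 + 12)*(-6) - 415) = 440*((12 + 12)*(-6) - 415) = 440*(24*(-6) - 415) = 440*(-144 - 415) = 440*(-559) = -245960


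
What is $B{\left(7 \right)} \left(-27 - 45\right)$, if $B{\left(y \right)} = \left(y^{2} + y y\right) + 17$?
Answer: $-8280$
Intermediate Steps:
$B{\left(y \right)} = 17 + 2 y^{2}$ ($B{\left(y \right)} = \left(y^{2} + y^{2}\right) + 17 = 2 y^{2} + 17 = 17 + 2 y^{2}$)
$B{\left(7 \right)} \left(-27 - 45\right) = \left(17 + 2 \cdot 7^{2}\right) \left(-27 - 45\right) = \left(17 + 2 \cdot 49\right) \left(-72\right) = \left(17 + 98\right) \left(-72\right) = 115 \left(-72\right) = -8280$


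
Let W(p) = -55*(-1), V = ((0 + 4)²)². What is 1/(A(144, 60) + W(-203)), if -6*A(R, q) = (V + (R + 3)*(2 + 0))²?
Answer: -3/151085 ≈ -1.9856e-5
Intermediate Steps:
V = 256 (V = (4²)² = 16² = 256)
W(p) = 55
A(R, q) = -(262 + 2*R)²/6 (A(R, q) = -(256 + (R + 3)*(2 + 0))²/6 = -(256 + (3 + R)*2)²/6 = -(256 + (6 + 2*R))²/6 = -(262 + 2*R)²/6)
1/(A(144, 60) + W(-203)) = 1/(-2*(131 + 144)²/3 + 55) = 1/(-⅔*275² + 55) = 1/(-⅔*75625 + 55) = 1/(-151250/3 + 55) = 1/(-151085/3) = -3/151085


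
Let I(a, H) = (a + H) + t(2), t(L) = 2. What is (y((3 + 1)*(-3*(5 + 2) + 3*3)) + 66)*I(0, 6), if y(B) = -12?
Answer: 432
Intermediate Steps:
I(a, H) = 2 + H + a (I(a, H) = (a + H) + 2 = (H + a) + 2 = 2 + H + a)
(y((3 + 1)*(-3*(5 + 2) + 3*3)) + 66)*I(0, 6) = (-12 + 66)*(2 + 6 + 0) = 54*8 = 432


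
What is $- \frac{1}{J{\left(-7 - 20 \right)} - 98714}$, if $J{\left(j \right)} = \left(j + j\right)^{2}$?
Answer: $\frac{1}{95798} \approx 1.0439 \cdot 10^{-5}$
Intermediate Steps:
$J{\left(j \right)} = 4 j^{2}$ ($J{\left(j \right)} = \left(2 j\right)^{2} = 4 j^{2}$)
$- \frac{1}{J{\left(-7 - 20 \right)} - 98714} = - \frac{1}{4 \left(-7 - 20\right)^{2} - 98714} = - \frac{1}{4 \left(-27\right)^{2} - 98714} = - \frac{1}{4 \cdot 729 - 98714} = - \frac{1}{2916 - 98714} = - \frac{1}{-95798} = \left(-1\right) \left(- \frac{1}{95798}\right) = \frac{1}{95798}$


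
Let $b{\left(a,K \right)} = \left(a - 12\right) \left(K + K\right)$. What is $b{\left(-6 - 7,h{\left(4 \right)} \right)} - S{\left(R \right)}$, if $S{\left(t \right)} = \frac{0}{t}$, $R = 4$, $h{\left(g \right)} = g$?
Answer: $-200$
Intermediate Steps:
$b{\left(a,K \right)} = 2 K \left(-12 + a\right)$ ($b{\left(a,K \right)} = \left(-12 + a\right) 2 K = 2 K \left(-12 + a\right)$)
$S{\left(t \right)} = 0$
$b{\left(-6 - 7,h{\left(4 \right)} \right)} - S{\left(R \right)} = 2 \cdot 4 \left(-12 - 13\right) - 0 = 2 \cdot 4 \left(-12 - 13\right) + 0 = 2 \cdot 4 \left(-25\right) + 0 = -200 + 0 = -200$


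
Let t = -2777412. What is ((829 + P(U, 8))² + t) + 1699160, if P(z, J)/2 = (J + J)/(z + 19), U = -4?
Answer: -87180611/225 ≈ -3.8747e+5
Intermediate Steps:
P(z, J) = 4*J/(19 + z) (P(z, J) = 2*((J + J)/(z + 19)) = 2*((2*J)/(19 + z)) = 2*(2*J/(19 + z)) = 4*J/(19 + z))
((829 + P(U, 8))² + t) + 1699160 = ((829 + 4*8/(19 - 4))² - 2777412) + 1699160 = ((829 + 4*8/15)² - 2777412) + 1699160 = ((829 + 4*8*(1/15))² - 2777412) + 1699160 = ((829 + 32/15)² - 2777412) + 1699160 = ((12467/15)² - 2777412) + 1699160 = (155426089/225 - 2777412) + 1699160 = -469491611/225 + 1699160 = -87180611/225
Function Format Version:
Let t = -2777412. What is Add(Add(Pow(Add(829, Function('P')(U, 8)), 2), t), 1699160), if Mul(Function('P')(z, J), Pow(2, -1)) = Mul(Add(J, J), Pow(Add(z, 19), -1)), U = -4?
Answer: Rational(-87180611, 225) ≈ -3.8747e+5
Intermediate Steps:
Function('P')(z, J) = Mul(4, J, Pow(Add(19, z), -1)) (Function('P')(z, J) = Mul(2, Mul(Add(J, J), Pow(Add(z, 19), -1))) = Mul(2, Mul(Mul(2, J), Pow(Add(19, z), -1))) = Mul(2, Mul(2, J, Pow(Add(19, z), -1))) = Mul(4, J, Pow(Add(19, z), -1)))
Add(Add(Pow(Add(829, Function('P')(U, 8)), 2), t), 1699160) = Add(Add(Pow(Add(829, Mul(4, 8, Pow(Add(19, -4), -1))), 2), -2777412), 1699160) = Add(Add(Pow(Add(829, Mul(4, 8, Pow(15, -1))), 2), -2777412), 1699160) = Add(Add(Pow(Add(829, Mul(4, 8, Rational(1, 15))), 2), -2777412), 1699160) = Add(Add(Pow(Add(829, Rational(32, 15)), 2), -2777412), 1699160) = Add(Add(Pow(Rational(12467, 15), 2), -2777412), 1699160) = Add(Add(Rational(155426089, 225), -2777412), 1699160) = Add(Rational(-469491611, 225), 1699160) = Rational(-87180611, 225)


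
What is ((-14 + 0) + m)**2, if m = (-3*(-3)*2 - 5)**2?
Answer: 24025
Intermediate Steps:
m = 169 (m = (9*2 - 5)**2 = (18 - 5)**2 = 13**2 = 169)
((-14 + 0) + m)**2 = ((-14 + 0) + 169)**2 = (-14 + 169)**2 = 155**2 = 24025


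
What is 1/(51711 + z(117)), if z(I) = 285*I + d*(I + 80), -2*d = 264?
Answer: 1/59052 ≈ 1.6934e-5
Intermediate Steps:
d = -132 (d = -½*264 = -132)
z(I) = -10560 + 153*I (z(I) = 285*I - 132*(I + 80) = 285*I - 132*(80 + I) = 285*I + (-10560 - 132*I) = -10560 + 153*I)
1/(51711 + z(117)) = 1/(51711 + (-10560 + 153*117)) = 1/(51711 + (-10560 + 17901)) = 1/(51711 + 7341) = 1/59052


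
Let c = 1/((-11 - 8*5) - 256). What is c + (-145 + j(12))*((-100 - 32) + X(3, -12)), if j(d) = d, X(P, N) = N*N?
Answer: -489973/307 ≈ -1596.0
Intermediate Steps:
X(P, N) = N²
c = -1/307 (c = 1/((-11 - 40) - 256) = 1/(-51 - 256) = 1/(-307) = -1/307 ≈ -0.0032573)
c + (-145 + j(12))*((-100 - 32) + X(3, -12)) = -1/307 + (-145 + 12)*((-100 - 32) + (-12)²) = -1/307 - 133*(-132 + 144) = -1/307 - 133*12 = -1/307 - 1596 = -489973/307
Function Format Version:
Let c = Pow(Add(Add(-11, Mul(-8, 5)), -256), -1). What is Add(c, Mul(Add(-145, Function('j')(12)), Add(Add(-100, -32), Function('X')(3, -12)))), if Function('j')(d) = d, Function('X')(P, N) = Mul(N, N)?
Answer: Rational(-489973, 307) ≈ -1596.0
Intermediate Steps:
Function('X')(P, N) = Pow(N, 2)
c = Rational(-1, 307) (c = Pow(Add(Add(-11, -40), -256), -1) = Pow(Add(-51, -256), -1) = Pow(-307, -1) = Rational(-1, 307) ≈ -0.0032573)
Add(c, Mul(Add(-145, Function('j')(12)), Add(Add(-100, -32), Function('X')(3, -12)))) = Add(Rational(-1, 307), Mul(Add(-145, 12), Add(Add(-100, -32), Pow(-12, 2)))) = Add(Rational(-1, 307), Mul(-133, Add(-132, 144))) = Add(Rational(-1, 307), Mul(-133, 12)) = Add(Rational(-1, 307), -1596) = Rational(-489973, 307)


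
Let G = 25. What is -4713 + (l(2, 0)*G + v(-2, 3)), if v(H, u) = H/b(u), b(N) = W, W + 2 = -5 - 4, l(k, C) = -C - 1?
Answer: -52116/11 ≈ -4737.8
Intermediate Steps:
l(k, C) = -1 - C
W = -11 (W = -2 + (-5 - 4) = -2 - 9 = -11)
b(N) = -11
v(H, u) = -H/11 (v(H, u) = H/(-11) = H*(-1/11) = -H/11)
-4713 + (l(2, 0)*G + v(-2, 3)) = -4713 + ((-1 - 1*0)*25 - 1/11*(-2)) = -4713 + ((-1 + 0)*25 + 2/11) = -4713 + (-1*25 + 2/11) = -4713 + (-25 + 2/11) = -4713 - 273/11 = -52116/11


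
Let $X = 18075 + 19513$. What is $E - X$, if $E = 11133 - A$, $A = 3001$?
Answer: $-29456$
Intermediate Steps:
$E = 8132$ ($E = 11133 - 3001 = 8132$)
$X = 37588$
$E - X = 8132 - 37588 = -29456$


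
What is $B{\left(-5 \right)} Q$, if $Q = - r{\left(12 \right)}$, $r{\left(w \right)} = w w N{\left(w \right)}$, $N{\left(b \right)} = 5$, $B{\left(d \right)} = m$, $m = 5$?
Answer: $-3600$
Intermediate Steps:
$B{\left(d \right)} = 5$
$r{\left(w \right)} = 5 w^{2}$ ($r{\left(w \right)} = w w 5 = w^{2} \cdot 5 = 5 w^{2}$)
$Q = -720$ ($Q = - 5 \cdot 12^{2} = - 5 \cdot 144 = \left(-1\right) 720 = -720$)
$B{\left(-5 \right)} Q = 5 \left(-720\right) = -3600$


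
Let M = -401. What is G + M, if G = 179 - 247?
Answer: -469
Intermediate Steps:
G = -68
G + M = -68 - 401 = -469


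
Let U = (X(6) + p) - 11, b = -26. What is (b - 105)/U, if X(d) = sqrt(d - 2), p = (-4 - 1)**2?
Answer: -131/16 ≈ -8.1875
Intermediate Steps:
p = 25 (p = (-5)**2 = 25)
X(d) = sqrt(-2 + d)
U = 16 (U = (sqrt(-2 + 6) + 25) - 11 = (sqrt(4) + 25) - 11 = (2 + 25) - 11 = 27 - 11 = 16)
(b - 105)/U = (-26 - 105)/16 = -131*1/16 = -131/16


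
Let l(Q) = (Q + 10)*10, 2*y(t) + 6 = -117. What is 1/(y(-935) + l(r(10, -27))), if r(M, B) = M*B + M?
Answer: -2/5123 ≈ -0.00039040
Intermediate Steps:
r(M, B) = M + B*M (r(M, B) = B*M + M = M + B*M)
y(t) = -123/2 (y(t) = -3 + (1/2)*(-117) = -3 - 117/2 = -123/2)
l(Q) = 100 + 10*Q (l(Q) = (10 + Q)*10 = 100 + 10*Q)
1/(y(-935) + l(r(10, -27))) = 1/(-123/2 + (100 + 10*(10*(1 - 27)))) = 1/(-123/2 + (100 + 10*(10*(-26)))) = 1/(-123/2 + (100 + 10*(-260))) = 1/(-123/2 + (100 - 2600)) = 1/(-123/2 - 2500) = 1/(-5123/2) = -2/5123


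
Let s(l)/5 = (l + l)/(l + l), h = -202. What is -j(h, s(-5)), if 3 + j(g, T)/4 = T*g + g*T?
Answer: 8092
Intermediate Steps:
s(l) = 5 (s(l) = 5*((l + l)/(l + l)) = 5*((2*l)/((2*l))) = 5*((2*l)*(1/(2*l))) = 5*1 = 5)
j(g, T) = -12 + 8*T*g (j(g, T) = -12 + 4*(T*g + g*T) = -12 + 4*(T*g + T*g) = -12 + 4*(2*T*g) = -12 + 8*T*g)
-j(h, s(-5)) = -(-12 + 8*5*(-202)) = -(-12 - 8080) = -1*(-8092) = 8092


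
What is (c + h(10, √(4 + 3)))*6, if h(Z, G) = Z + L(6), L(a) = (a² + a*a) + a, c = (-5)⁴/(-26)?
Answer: 4989/13 ≈ 383.77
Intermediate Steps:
c = -625/26 (c = 625*(-1/26) = -625/26 ≈ -24.038)
L(a) = a + 2*a² (L(a) = (a² + a²) + a = 2*a² + a = a + 2*a²)
h(Z, G) = 78 + Z (h(Z, G) = Z + 6*(1 + 2*6) = Z + 6*(1 + 12) = Z + 6*13 = Z + 78 = 78 + Z)
(c + h(10, √(4 + 3)))*6 = (-625/26 + (78 + 10))*6 = (-625/26 + 88)*6 = (1663/26)*6 = 4989/13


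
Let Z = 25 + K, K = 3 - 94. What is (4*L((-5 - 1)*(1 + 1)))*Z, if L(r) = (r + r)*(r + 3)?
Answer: -57024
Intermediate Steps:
K = -91
L(r) = 2*r*(3 + r) (L(r) = (2*r)*(3 + r) = 2*r*(3 + r))
Z = -66 (Z = 25 - 91 = -66)
(4*L((-5 - 1)*(1 + 1)))*Z = (4*(2*((-5 - 1)*(1 + 1))*(3 + (-5 - 1)*(1 + 1))))*(-66) = (4*(2*(-6*2)*(3 - 6*2)))*(-66) = (4*(2*(-12)*(3 - 12)))*(-66) = (4*(2*(-12)*(-9)))*(-66) = (4*216)*(-66) = 864*(-66) = -57024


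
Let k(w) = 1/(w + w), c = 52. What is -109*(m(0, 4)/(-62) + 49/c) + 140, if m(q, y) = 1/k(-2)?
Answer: 48773/1612 ≈ 30.256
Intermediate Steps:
k(w) = 1/(2*w)
m(q, y) = -4 (m(q, y) = 1/((1/2)/(-2)) = 1/((1/2)*(-1/2)) = 1/(-1/4) = -4)
-109*(m(0, 4)/(-62) + 49/c) + 140 = -109*(-4/(-62) + 49/52) + 140 = -109*(-4*(-1/62) + 49*(1/52)) + 140 = -109*(2/31 + 49/52) + 140 = -109*1623/1612 + 140 = -176907/1612 + 140 = 48773/1612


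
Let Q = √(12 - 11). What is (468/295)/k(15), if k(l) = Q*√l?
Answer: 156*√15/1475 ≈ 0.40962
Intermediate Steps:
Q = 1 (Q = √1 = 1)
k(l) = √l (k(l) = 1*√l = √l)
(468/295)/k(15) = (468/295)/(√15) = (468*(1/295))*(√15/15) = 468*(√15/15)/295 = 156*√15/1475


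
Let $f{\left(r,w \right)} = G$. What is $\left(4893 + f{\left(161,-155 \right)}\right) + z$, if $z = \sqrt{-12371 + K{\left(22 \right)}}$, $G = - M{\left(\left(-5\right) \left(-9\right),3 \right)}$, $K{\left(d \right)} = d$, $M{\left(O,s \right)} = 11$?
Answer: $4882 + i \sqrt{12349} \approx 4882.0 + 111.13 i$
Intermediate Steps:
$G = -11$ ($G = \left(-1\right) 11 = -11$)
$z = i \sqrt{12349}$ ($z = \sqrt{-12371 + 22} = \sqrt{-12349} = i \sqrt{12349} \approx 111.13 i$)
$f{\left(r,w \right)} = -11$
$\left(4893 + f{\left(161,-155 \right)}\right) + z = \left(4893 - 11\right) + i \sqrt{12349} = 4882 + i \sqrt{12349}$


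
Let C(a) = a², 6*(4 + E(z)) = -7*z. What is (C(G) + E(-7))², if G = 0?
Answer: 625/36 ≈ 17.361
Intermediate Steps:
E(z) = -4 - 7*z/6 (E(z) = -4 + (-7*z)/6 = -4 - 7*z/6)
(C(G) + E(-7))² = (0² + (-4 - 7/6*(-7)))² = (0 + (-4 + 49/6))² = (0 + 25/6)² = (25/6)² = 625/36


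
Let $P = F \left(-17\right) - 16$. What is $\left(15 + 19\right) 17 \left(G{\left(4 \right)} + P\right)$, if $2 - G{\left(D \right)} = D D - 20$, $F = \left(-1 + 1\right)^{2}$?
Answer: $-5780$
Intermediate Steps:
$F = 0$ ($F = 0^{2} = 0$)
$G{\left(D \right)} = 22 - D^{2}$ ($G{\left(D \right)} = 2 - \left(D D - 20\right) = 2 - \left(D^{2} - 20\right) = 2 - \left(-20 + D^{2}\right) = 22 - D^{2}$)
$P = -16$ ($P = 0 \left(-17\right) - 16 = 0 - 16 = -16$)
$\left(15 + 19\right) 17 \left(G{\left(4 \right)} + P\right) = \left(15 + 19\right) 17 \left(\left(22 - 4^{2}\right) - 16\right) = 34 \cdot 17 \left(\left(22 - 16\right) - 16\right) = 578 \left(\left(22 - 16\right) - 16\right) = 578 \left(6 - 16\right) = 578 \left(-10\right) = -5780$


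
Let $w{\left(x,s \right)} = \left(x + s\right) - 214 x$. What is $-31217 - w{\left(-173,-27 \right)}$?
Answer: $-68039$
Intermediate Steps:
$w{\left(x,s \right)} = s - 213 x$ ($w{\left(x,s \right)} = \left(s + x\right) - 214 x = s - 213 x$)
$-31217 - w{\left(-173,-27 \right)} = -31217 - \left(-27 - -36849\right) = -31217 - \left(-27 + 36849\right) = -31217 - 36822 = -68039$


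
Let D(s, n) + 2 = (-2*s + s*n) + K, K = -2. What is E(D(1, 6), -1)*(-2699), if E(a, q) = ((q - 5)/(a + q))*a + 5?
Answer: -13495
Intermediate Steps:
D(s, n) = -4 - 2*s + n*s (D(s, n) = -2 + ((-2*s + s*n) - 2) = -2 + ((-2*s + n*s) - 2) = -2 + (-2 - 2*s + n*s) = -4 - 2*s + n*s)
E(a, q) = 5 + a*(-5 + q)/(a + q) (E(a, q) = ((-5 + q)/(a + q))*a + 5 = a*(-5 + q)/(a + q) + 5 = 5 + a*(-5 + q)/(a + q))
E(D(1, 6), -1)*(-2699) = -(5 + (-4 - 2*1 + 6*1))/((-4 - 2*1 + 6*1) - 1)*(-2699) = -(5 + (-4 - 2 + 6))/((-4 - 2 + 6) - 1)*(-2699) = -(5 + 0)/(0 - 1)*(-2699) = -1*5/(-1)*(-2699) = -1*(-1)*5*(-2699) = 5*(-2699) = -13495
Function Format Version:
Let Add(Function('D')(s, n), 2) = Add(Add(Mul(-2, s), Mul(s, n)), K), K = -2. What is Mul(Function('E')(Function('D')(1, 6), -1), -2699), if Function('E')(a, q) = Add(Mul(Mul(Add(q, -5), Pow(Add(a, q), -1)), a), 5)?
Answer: -13495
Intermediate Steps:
Function('D')(s, n) = Add(-4, Mul(-2, s), Mul(n, s)) (Function('D')(s, n) = Add(-2, Add(Add(Mul(-2, s), Mul(s, n)), -2)) = Add(-2, Add(Add(Mul(-2, s), Mul(n, s)), -2)) = Add(-2, Add(-2, Mul(-2, s), Mul(n, s))) = Add(-4, Mul(-2, s), Mul(n, s)))
Function('E')(a, q) = Add(5, Mul(a, Pow(Add(a, q), -1), Add(-5, q))) (Function('E')(a, q) = Add(Mul(Mul(Add(-5, q), Pow(Add(a, q), -1)), a), 5) = Add(Mul(Mul(Pow(Add(a, q), -1), Add(-5, q)), a), 5) = Add(Mul(a, Pow(Add(a, q), -1), Add(-5, q)), 5) = Add(5, Mul(a, Pow(Add(a, q), -1), Add(-5, q))))
Mul(Function('E')(Function('D')(1, 6), -1), -2699) = Mul(Mul(-1, Pow(Add(Add(-4, Mul(-2, 1), Mul(6, 1)), -1), -1), Add(5, Add(-4, Mul(-2, 1), Mul(6, 1)))), -2699) = Mul(Mul(-1, Pow(Add(Add(-4, -2, 6), -1), -1), Add(5, Add(-4, -2, 6))), -2699) = Mul(Mul(-1, Pow(Add(0, -1), -1), Add(5, 0)), -2699) = Mul(Mul(-1, Pow(-1, -1), 5), -2699) = Mul(Mul(-1, -1, 5), -2699) = Mul(5, -2699) = -13495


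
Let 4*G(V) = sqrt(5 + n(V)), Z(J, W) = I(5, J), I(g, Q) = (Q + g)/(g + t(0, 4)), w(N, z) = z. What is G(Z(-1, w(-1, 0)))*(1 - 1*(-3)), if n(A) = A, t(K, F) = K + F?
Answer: 7/3 ≈ 2.3333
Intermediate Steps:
t(K, F) = F + K
I(g, Q) = (Q + g)/(4 + g) (I(g, Q) = (Q + g)/(g + (4 + 0)) = (Q + g)/(g + 4) = (Q + g)/(4 + g))
Z(J, W) = 5/9 + J/9 (Z(J, W) = (J + 5)/(4 + 5) = (5 + J)/9 = 5/9 + J/9)
G(V) = sqrt(5 + V)/4
G(Z(-1, w(-1, 0)))*(1 - 1*(-3)) = (sqrt(5 + (5/9 + (1/9)*(-1)))/4)*(1 - 1*(-3)) = (sqrt(5 + (5/9 - 1/9))/4)*(1 + 3) = (sqrt(5 + 4/9)/4)*4 = (sqrt(49/9)/4)*4 = ((1/4)*(7/3))*4 = (7/12)*4 = 7/3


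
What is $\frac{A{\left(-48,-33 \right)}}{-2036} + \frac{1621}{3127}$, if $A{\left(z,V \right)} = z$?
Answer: $\frac{862613}{1591643} \approx 0.54196$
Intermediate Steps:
$\frac{A{\left(-48,-33 \right)}}{-2036} + \frac{1621}{3127} = - \frac{48}{-2036} + \frac{1621}{3127} = \left(-48\right) \left(- \frac{1}{2036}\right) + 1621 \cdot \frac{1}{3127} = \frac{12}{509} + \frac{1621}{3127} = \frac{862613}{1591643}$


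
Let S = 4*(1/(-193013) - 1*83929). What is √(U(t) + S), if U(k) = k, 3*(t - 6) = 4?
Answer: 5*I*√4502338836574614/579039 ≈ 579.4*I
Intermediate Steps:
t = 22/3 (t = 6 + (⅓)*4 = 6 + 4/3 = 22/3 ≈ 7.3333)
S = -64797552312/193013 (S = 4*(-1/193013 - 83929) = 4*(-16199388078/193013) = -64797552312/193013 ≈ -3.3572e+5)
√(U(t) + S) = √(22/3 - 64797552312/193013) = √(-194388410650/579039) = 5*I*√4502338836574614/579039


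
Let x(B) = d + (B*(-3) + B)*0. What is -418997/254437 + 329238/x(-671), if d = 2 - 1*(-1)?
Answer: 27923024005/254437 ≈ 1.0974e+5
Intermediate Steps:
d = 3 (d = 2 + 1 = 3)
x(B) = 3 (x(B) = 3 + (B*(-3) + B)*0 = 3 + (-3*B + B)*0 = 3 - 2*B*0 = 3 + 0 = 3)
-418997/254437 + 329238/x(-671) = -418997/254437 + 329238/3 = -418997*1/254437 + 329238*(⅓) = -418997/254437 + 109746 = 27923024005/254437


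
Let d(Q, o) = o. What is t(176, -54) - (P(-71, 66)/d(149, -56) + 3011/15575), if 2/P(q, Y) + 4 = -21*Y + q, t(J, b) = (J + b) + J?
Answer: 27106450891/91020300 ≈ 297.81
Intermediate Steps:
t(J, b) = b + 2*J
P(q, Y) = 2/(-4 + q - 21*Y) (P(q, Y) = 2/(-4 + (-21*Y + q)) = 2/(-4 + (q - 21*Y)) = 2/(-4 + q - 21*Y))
t(176, -54) - (P(-71, 66)/d(149, -56) + 3011/15575) = (-54 + 2*176) - ((2/(-4 - 71 - 21*66))/(-56) + 3011/15575) = (-54 + 352) - ((2/(-4 - 71 - 1386))*(-1/56) + 3011*(1/15575)) = 298 - ((2/(-1461))*(-1/56) + 3011/15575) = 298 - ((2*(-1/1461))*(-1/56) + 3011/15575) = 298 - (-2/1461*(-1/56) + 3011/15575) = 298 - (1/40908 + 3011/15575) = 298 - 1*17598509/91020300 = 298 - 17598509/91020300 = 27106450891/91020300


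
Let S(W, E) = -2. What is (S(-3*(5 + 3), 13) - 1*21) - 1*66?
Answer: -89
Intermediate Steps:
(S(-3*(5 + 3), 13) - 1*21) - 1*66 = (-2 - 1*21) - 1*66 = (-2 - 21) - 66 = -23 - 66 = -89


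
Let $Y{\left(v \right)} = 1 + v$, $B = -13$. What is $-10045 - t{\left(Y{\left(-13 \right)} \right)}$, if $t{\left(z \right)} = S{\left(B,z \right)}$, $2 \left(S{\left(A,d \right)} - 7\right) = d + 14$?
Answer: $-10053$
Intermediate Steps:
$S{\left(A,d \right)} = 14 + \frac{d}{2}$ ($S{\left(A,d \right)} = 7 + \frac{d + 14}{2} = 7 + \frac{14 + d}{2} = 7 + \left(7 + \frac{d}{2}\right) = 14 + \frac{d}{2}$)
$t{\left(z \right)} = 14 + \frac{z}{2}$
$-10045 - t{\left(Y{\left(-13 \right)} \right)} = -10045 - \left(14 + \frac{1 - 13}{2}\right) = -10045 - \left(14 + \frac{1}{2} \left(-12\right)\right) = -10045 - \left(14 - 6\right) = -10045 - 8 = -10053$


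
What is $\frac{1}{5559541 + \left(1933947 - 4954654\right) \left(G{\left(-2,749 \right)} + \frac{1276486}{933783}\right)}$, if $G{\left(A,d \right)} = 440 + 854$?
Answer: $- \frac{933783}{3648630674209813} \approx -2.5593 \cdot 10^{-10}$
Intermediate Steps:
$G{\left(A,d \right)} = 1294$
$\frac{1}{5559541 + \left(1933947 - 4954654\right) \left(G{\left(-2,749 \right)} + \frac{1276486}{933783}\right)} = \frac{1}{5559541 + \left(1933947 - 4954654\right) \left(1294 + \frac{1276486}{933783}\right)} = \frac{1}{5559541 - 3020707 \left(1294 + 1276486 \cdot \frac{1}{933783}\right)} = \frac{1}{5559541 - 3020707 \left(1294 + \frac{1276486}{933783}\right)} = \frac{1}{5559541 - \frac{3653822079083416}{933783}} = \frac{1}{- \frac{3648630674209813}{933783}} = - \frac{933783}{3648630674209813}$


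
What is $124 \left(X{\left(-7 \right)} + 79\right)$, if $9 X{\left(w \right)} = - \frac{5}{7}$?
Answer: $\frac{616528}{63} \approx 9786.2$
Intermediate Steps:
$X{\left(w \right)} = - \frac{5}{63}$ ($X{\left(w \right)} = \frac{\left(-5\right) \frac{1}{7}}{9} = \frac{1}{9} \left(- \frac{5}{7}\right) = - \frac{5}{63}$)
$124 \left(X{\left(-7 \right)} + 79\right) = 124 \left(- \frac{5}{63} + 79\right) = 124 \cdot \frac{4972}{63} = \frac{616528}{63}$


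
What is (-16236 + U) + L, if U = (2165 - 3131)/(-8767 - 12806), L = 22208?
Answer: 42944974/7191 ≈ 5972.0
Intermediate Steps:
U = 322/7191 (U = -966/(-21573) = -966*(-1/21573) = 322/7191 ≈ 0.044778)
(-16236 + U) + L = (-16236 + 322/7191) + 22208 = -116752754/7191 + 22208 = 42944974/7191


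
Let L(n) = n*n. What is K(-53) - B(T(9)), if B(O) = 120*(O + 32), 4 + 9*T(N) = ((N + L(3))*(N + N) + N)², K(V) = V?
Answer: -4447079/3 ≈ -1.4824e+6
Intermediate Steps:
L(n) = n²
T(N) = -4/9 + (N + 2*N*(9 + N))²/9 (T(N) = -4/9 + ((N + 3²)*(N + N) + N)²/9 = -4/9 + ((N + 9)*(2*N) + N)²/9 = -4/9 + ((9 + N)*(2*N) + N)²/9 = -4/9 + (2*N*(9 + N) + N)²/9 = -4/9 + (N + 2*N*(9 + N))²/9)
B(O) = 3840 + 120*O (B(O) = 120*(32 + O) = 3840 + 120*O)
K(-53) - B(T(9)) = -53 - (3840 + 120*(-4/9 + (⅑)*9²*(19 + 2*9)²)) = -53 - (3840 + 120*(-4/9 + (⅑)*81*(19 + 18)²)) = -53 - (3840 + 120*(-4/9 + (⅑)*81*37²)) = -53 - (3840 + 120*(-4/9 + (⅑)*81*1369)) = -53 - (3840 + 120*(-4/9 + 12321)) = -53 - (3840 + 120*(110885/9)) = -53 - (3840 + 4435400/3) = -53 - 1*4446920/3 = -53 - 4446920/3 = -4447079/3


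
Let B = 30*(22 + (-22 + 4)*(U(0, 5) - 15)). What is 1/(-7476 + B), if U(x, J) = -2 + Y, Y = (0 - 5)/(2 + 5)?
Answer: 7/19248 ≈ 0.00036367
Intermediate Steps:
Y = -5/7 ≈ -0.71429
U(x, J) = -19/7 (U(x, J) = -2 - 5/7 = -19/7)
B = 71580/7 (B = 30*(22 + (-22 + 4)*(-19/7 - 15)) = 30*(22 - 18*(-124/7)) = 30*(22 + 2232/7) = 30*(2386/7) = 71580/7 ≈ 10226.)
1/(-7476 + B) = 1/(-7476 + 71580/7) = 1/(19248/7) = 7/19248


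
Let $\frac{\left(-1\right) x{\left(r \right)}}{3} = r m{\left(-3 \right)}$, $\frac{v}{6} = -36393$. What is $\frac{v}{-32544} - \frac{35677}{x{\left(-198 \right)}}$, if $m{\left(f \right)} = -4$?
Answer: $\frac{11665909}{536976} \approx 21.725$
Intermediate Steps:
$v = -218358$ ($v = 6 \left(-36393\right) = -218358$)
$x{\left(r \right)} = 12 r$ ($x{\left(r \right)} = - 3 r \left(-4\right) = - 3 \left(- 4 r\right) = 12 r$)
$\frac{v}{-32544} - \frac{35677}{x{\left(-198 \right)}} = - \frac{218358}{-32544} - \frac{35677}{12 \left(-198\right)} = \left(-218358\right) \left(- \frac{1}{32544}\right) - \frac{35677}{-2376} = \frac{12131}{1808} - - \frac{35677}{2376} = \frac{12131}{1808} + \frac{35677}{2376} = \frac{11665909}{536976}$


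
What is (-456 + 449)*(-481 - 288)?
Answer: 5383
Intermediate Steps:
(-456 + 449)*(-481 - 288) = -7*(-769) = 5383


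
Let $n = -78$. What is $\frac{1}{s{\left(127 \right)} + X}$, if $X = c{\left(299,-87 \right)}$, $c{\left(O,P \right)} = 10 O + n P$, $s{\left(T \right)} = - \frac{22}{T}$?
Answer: $\frac{127}{1241530} \approx 0.00010229$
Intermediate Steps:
$c{\left(O,P \right)} = - 78 P + 10 O$ ($c{\left(O,P \right)} = 10 O - 78 P = - 78 P + 10 O$)
$X = 9776$ ($X = \left(-78\right) \left(-87\right) + 10 \cdot 299 = 6786 + 2990 = 9776$)
$\frac{1}{s{\left(127 \right)} + X} = \frac{1}{- \frac{22}{127} + 9776} = \frac{1}{\frac{1241530}{127}} = \frac{127}{1241530}$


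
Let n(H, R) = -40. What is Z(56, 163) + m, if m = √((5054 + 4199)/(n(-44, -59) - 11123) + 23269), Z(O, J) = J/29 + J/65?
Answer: 15322/1885 + √779227782/183 ≈ 160.67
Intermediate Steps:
Z(O, J) = 94*J/1885 (Z(O, J) = J*(1/29) + J*(1/65) = J/29 + J/65 = 94*J/1885)
m = √779227782/183 (m = √((5054 + 4199)/(-40 - 11123) + 23269) = √(9253/(-11163) + 23269) = √(9253*(-1/11163) + 23269) = √(-9253/11163 + 23269) = √(259742594/11163) = √779227782/183 ≈ 152.54)
Z(56, 163) + m = (94/1885)*163 + √779227782/183 = 15322/1885 + √779227782/183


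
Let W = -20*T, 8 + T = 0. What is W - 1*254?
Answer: -94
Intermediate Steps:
T = -8 (T = -8 + 0 = -8)
W = 160 (W = -20*(-8) = 160)
W - 1*254 = 160 - 1*254 = 160 - 254 = -94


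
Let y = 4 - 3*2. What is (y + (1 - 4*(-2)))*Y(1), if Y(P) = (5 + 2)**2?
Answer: 343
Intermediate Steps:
y = -2 (y = 4 - 6 = -2)
Y(P) = 49 (Y(P) = 7**2 = 49)
(y + (1 - 4*(-2)))*Y(1) = (-2 + (1 - 4*(-2)))*49 = (-2 + (1 + 8))*49 = (-2 + 9)*49 = 7*49 = 343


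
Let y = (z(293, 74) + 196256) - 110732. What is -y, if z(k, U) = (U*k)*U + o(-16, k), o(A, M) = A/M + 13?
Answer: -495171449/293 ≈ -1.6900e+6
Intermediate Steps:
o(A, M) = 13 + A/M
z(k, U) = 13 - 16/k + k*U² (z(k, U) = (U*k)*U + (13 - 16/k) = k*U² + (13 - 16/k) = 13 - 16/k + k*U²)
y = 495171449/293 (y = ((13 - 16/293 + 293*74²) + 196256) - 110732 = ((13 - 16*1/293 + 293*5476) + 196256) - 110732 = ((13 - 16/293 + 1604468) + 196256) - 110732 = (470112917/293 + 196256) - 110732 = 527615925/293 - 110732 = 495171449/293 ≈ 1.6900e+6)
-y = -1*495171449/293 = -495171449/293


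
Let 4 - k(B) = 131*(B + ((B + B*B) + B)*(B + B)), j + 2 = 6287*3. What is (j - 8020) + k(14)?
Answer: -812623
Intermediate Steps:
j = 18859 (j = -2 + 6287*3 = -2 + 18861 = 18859)
k(B) = 4 - 131*B - 262*B*(B² + 2*B) (k(B) = 4 - 131*(B + ((B + B*B) + B)*(B + B)) = 4 - 131*(B + ((B + B²) + B)*(2*B)) = 4 - 131*(B + (B² + 2*B)*(2*B)) = 4 - 131*(B + 2*B*(B² + 2*B)) = 4 - (131*B + 262*B*(B² + 2*B)) = 4 + (-131*B - 262*B*(B² + 2*B)) = 4 - 131*B - 262*B*(B² + 2*B))
(j - 8020) + k(14) = (18859 - 8020) + (4 - 524*14² - 262*14³ - 131*14) = 10839 + (4 - 524*196 - 262*2744 - 1834) = 10839 + (4 - 102704 - 718928 - 1834) = 10839 - 823462 = -812623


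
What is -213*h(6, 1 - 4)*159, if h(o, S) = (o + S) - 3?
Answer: 0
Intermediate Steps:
h(o, S) = -3 + S + o (h(o, S) = (S + o) - 3 = -3 + S + o)
-213*h(6, 1 - 4)*159 = -213*(-3 + (1 - 4) + 6)*159 = -213*(-3 - 3 + 6)*159 = -213*0*159 = 0*159 = 0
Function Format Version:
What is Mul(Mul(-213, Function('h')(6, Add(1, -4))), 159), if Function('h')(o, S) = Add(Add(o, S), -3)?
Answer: 0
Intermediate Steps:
Function('h')(o, S) = Add(-3, S, o) (Function('h')(o, S) = Add(Add(S, o), -3) = Add(-3, S, o))
Mul(Mul(-213, Function('h')(6, Add(1, -4))), 159) = Mul(Mul(-213, Add(-3, Add(1, -4), 6)), 159) = Mul(Mul(-213, Add(-3, -3, 6)), 159) = Mul(Mul(-213, 0), 159) = Mul(0, 159) = 0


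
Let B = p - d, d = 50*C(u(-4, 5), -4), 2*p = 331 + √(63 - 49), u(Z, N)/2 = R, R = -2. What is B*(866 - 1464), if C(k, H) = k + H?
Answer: -338169 - 299*√14 ≈ -3.3929e+5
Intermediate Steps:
u(Z, N) = -4 (u(Z, N) = 2*(-2) = -4)
C(k, H) = H + k
p = 331/2 + √14/2 (p = (331 + √(63 - 49))/2 = (331 + √14)/2 = 331/2 + √14/2 ≈ 167.37)
d = -400 (d = 50*(-4 - 4) = 50*(-8) = -400)
B = 1131/2 + √14/2 (B = (331/2 + √14/2) - 1*(-400) = (331/2 + √14/2) + 400 = 1131/2 + √14/2 ≈ 567.37)
B*(866 - 1464) = (1131/2 + √14/2)*(866 - 1464) = (1131/2 + √14/2)*(-598) = -338169 - 299*√14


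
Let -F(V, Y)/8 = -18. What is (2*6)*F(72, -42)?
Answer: 1728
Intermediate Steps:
F(V, Y) = 144 (F(V, Y) = -8*(-18) = 144)
(2*6)*F(72, -42) = (2*6)*144 = 12*144 = 1728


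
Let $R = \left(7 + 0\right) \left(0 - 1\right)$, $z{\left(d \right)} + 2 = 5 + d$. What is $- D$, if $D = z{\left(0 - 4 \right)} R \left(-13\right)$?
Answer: $91$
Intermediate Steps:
$z{\left(d \right)} = 3 + d$ ($z{\left(d \right)} = -2 + \left(5 + d\right) = 3 + d$)
$R = -7$ ($R = 7 \left(-1\right) = -7$)
$D = -91$ ($D = \left(3 + \left(0 - 4\right)\right) \left(-7\right) \left(-13\right) = \left(3 - 4\right) \left(-7\right) \left(-13\right) = \left(-1\right) \left(-7\right) \left(-13\right) = 7 \left(-13\right) = -91$)
$- D = \left(-1\right) \left(-91\right) = 91$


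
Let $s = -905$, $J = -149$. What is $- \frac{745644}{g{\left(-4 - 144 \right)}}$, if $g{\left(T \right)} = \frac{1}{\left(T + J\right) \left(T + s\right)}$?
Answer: $-233193450204$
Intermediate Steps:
$g{\left(T \right)} = \frac{1}{\left(-905 + T\right) \left(-149 + T\right)}$ ($g{\left(T \right)} = \frac{1}{\left(T - 149\right) \left(T - 905\right)} = \frac{1}{\left(-149 + T\right) \left(-905 + T\right)} = \frac{1}{\left(-905 + T\right) \left(-149 + T\right)}$)
$- \frac{745644}{g{\left(-4 - 144 \right)}} = - \frac{745644}{\frac{1}{134845 + \left(-4 - 144\right)^{2} - 1054 \left(-4 - 144\right)}} = - \frac{745644}{\frac{1}{134845 + \left(-148\right)^{2} - -155992}} = - \frac{745644}{\frac{1}{134845 + 21904 + 155992}} = - \frac{745644}{\frac{1}{312741}} = - 745644 \frac{1}{\frac{1}{312741}} = \left(-745644\right) 312741 = -233193450204$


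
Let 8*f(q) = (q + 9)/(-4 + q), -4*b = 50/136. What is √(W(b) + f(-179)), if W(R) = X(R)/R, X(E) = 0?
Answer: √15555/366 ≈ 0.34076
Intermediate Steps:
b = -25/272 (b = -25/(2*136) = -¼*25/68 = -25/272 ≈ -0.091912)
f(q) = (9 + q)/(8*(-4 + q)) (f(q) = ((q + 9)/(-4 + q))/8 = ((9 + q)/(-4 + q))/8 = (9 + q)/(8*(-4 + q)))
W(R) = 0 (W(R) = 0/R = 0)
√(W(b) + f(-179)) = √(0 + (9 - 179)/(8*(-4 - 179))) = √(0 + (⅛)*(-170)/(-183)) = √(0 + (⅛)*(-1/183)*(-170)) = √(0 + 85/732) = √(85/732) = √15555/366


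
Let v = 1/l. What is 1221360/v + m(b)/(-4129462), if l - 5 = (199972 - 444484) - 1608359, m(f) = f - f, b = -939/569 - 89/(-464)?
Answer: -2263016417760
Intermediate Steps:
b = -385055/264016 (b = -939*1/569 - 89*(-1/464) = -939/569 + 89/464 = -385055/264016 ≈ -1.4585)
m(f) = 0
l = -1852866 (l = 5 + ((199972 - 444484) - 1608359) = 5 + (-244512 - 1608359) = 5 - 1852871 = -1852866)
v = -1/1852866 (v = 1/(-1852866) = -1/1852866 ≈ -5.3970e-7)
1221360/v + m(b)/(-4129462) = 1221360/(-1/1852866) + 0/(-4129462) = 1221360*(-1852866) + 0*(-1/4129462) = -2263016417760 + 0 = -2263016417760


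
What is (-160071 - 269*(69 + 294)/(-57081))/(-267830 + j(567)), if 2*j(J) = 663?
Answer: 6091276736/10179387919 ≈ 0.59839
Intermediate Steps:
j(J) = 663/2 (j(J) = (½)*663 = 663/2)
(-160071 - 269*(69 + 294)/(-57081))/(-267830 + j(567)) = (-160071 - 269*(69 + 294)/(-57081))/(-267830 + 663/2) = (-160071 - 269*363*(-1/57081))/(-534997/2) = (-160071 - 97647*(-1/57081))*(-2/534997) = (-160071 + 32549/19027)*(-2/534997) = -3045638368/19027*(-2/534997) = 6091276736/10179387919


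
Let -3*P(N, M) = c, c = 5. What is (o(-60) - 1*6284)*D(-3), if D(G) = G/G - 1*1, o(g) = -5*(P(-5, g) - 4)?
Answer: 0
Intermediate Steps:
P(N, M) = -5/3 (P(N, M) = -⅓*5 = -5/3)
o(g) = 85/3 (o(g) = -5*(-5/3 - 4) = -5*(-17/3) = 85/3)
D(G) = 0 (D(G) = 1 - 1 = 0)
(o(-60) - 1*6284)*D(-3) = (85/3 - 1*6284)*0 = (85/3 - 6284)*0 = -18767/3*0 = 0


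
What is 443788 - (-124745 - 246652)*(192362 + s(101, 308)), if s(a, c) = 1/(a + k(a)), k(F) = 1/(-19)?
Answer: 137027898753379/1918 ≈ 7.1443e+10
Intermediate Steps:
k(F) = -1/19
s(a, c) = 1/(-1/19 + a) (s(a, c) = 1/(a - 1/19) = 1/(-1/19 + a))
443788 - (-124745 - 246652)*(192362 + s(101, 308)) = 443788 - (-124745 - 246652)*(192362 + 19/(-1 + 19*101)) = 443788 - (-371397)*(192362 + 19/(-1 + 1919)) = 443788 - (-371397)*(192362 + 19/1918) = 443788 - (-371397)*368950335/1918 = 443788 - 1*(-137027047567995/1918) = 443788 + 137027047567995/1918 = 137027898753379/1918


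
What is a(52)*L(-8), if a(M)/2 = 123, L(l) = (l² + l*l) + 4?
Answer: 32472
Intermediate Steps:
L(l) = 4 + 2*l² (L(l) = (l² + l²) + 4 = 2*l² + 4 = 4 + 2*l²)
a(M) = 246 (a(M) = 2*123 = 246)
a(52)*L(-8) = 246*(4 + 2*(-8)²) = 246*(4 + 2*64) = 246*(4 + 128) = 246*132 = 32472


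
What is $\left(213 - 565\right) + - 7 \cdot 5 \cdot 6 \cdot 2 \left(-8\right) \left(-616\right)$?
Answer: $-2070112$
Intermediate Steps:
$\left(213 - 565\right) + - 7 \cdot 5 \cdot 6 \cdot 2 \left(-8\right) \left(-616\right) = -352 + - 7 \cdot 30 \cdot 2 \left(-8\right) \left(-616\right) = -352 + \left(-7\right) 60 \left(-8\right) \left(-616\right) = -352 + \left(-420\right) \left(-8\right) \left(-616\right) = -352 + 3360 \left(-616\right) = -352 - 2069760 = -2070112$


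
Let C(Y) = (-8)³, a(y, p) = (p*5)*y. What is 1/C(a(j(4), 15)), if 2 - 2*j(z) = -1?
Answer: -1/512 ≈ -0.0019531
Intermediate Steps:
j(z) = 3/2 (j(z) = 1 - ½*(-1) = 1 + ½ = 3/2)
a(y, p) = 5*p*y (a(y, p) = (5*p)*y = 5*p*y)
C(Y) = -512
1/C(a(j(4), 15)) = 1/(-512) = -1/512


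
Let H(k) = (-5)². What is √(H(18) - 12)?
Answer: √13 ≈ 3.6056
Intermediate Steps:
H(k) = 25
√(H(18) - 12) = √(25 - 12) = √13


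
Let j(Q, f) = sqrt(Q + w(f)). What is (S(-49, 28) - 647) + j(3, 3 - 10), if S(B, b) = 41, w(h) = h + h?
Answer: -606 + I*sqrt(11) ≈ -606.0 + 3.3166*I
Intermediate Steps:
w(h) = 2*h
j(Q, f) = sqrt(Q + 2*f)
(S(-49, 28) - 647) + j(3, 3 - 10) = (41 - 647) + sqrt(3 + 2*(3 - 10)) = -606 + sqrt(3 + 2*(-7)) = -606 + sqrt(3 - 14) = -606 + sqrt(-11) = -606 + I*sqrt(11)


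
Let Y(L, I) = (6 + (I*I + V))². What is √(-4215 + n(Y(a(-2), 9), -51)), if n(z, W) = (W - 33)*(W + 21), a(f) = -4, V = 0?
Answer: I*√1695 ≈ 41.17*I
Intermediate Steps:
Y(L, I) = (6 + I²)² (Y(L, I) = (6 + (I*I + 0))² = (6 + (I² + 0))² = (6 + I²)²)
n(z, W) = (-33 + W)*(21 + W)
√(-4215 + n(Y(a(-2), 9), -51)) = √(-4215 + (-693 + (-51)² - 12*(-51))) = √(-4215 + (-693 + 2601 + 612)) = √(-4215 + 2520) = √(-1695) = I*√1695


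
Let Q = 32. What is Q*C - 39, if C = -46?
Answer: -1511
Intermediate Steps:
Q*C - 39 = 32*(-46) - 39 = -1472 - 39 = -1511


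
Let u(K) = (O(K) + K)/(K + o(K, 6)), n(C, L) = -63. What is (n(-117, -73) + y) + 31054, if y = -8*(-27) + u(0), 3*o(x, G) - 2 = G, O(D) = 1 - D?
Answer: 249659/8 ≈ 31207.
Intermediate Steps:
o(x, G) = ⅔ + G/3
u(K) = 1/(8/3 + K) (u(K) = ((1 - K) + K)/(K + (⅔ + (⅓)*6)) = 1/(K + (⅔ + 2)) = 1/(K + 8/3) = 1/(8/3 + K))
y = 1731/8 (y = -8*(-27) + 3/(8 + 3*0) = 216 + 3/(8 + 0) = 216 + 3/8 = 1731/8 ≈ 216.38)
(n(-117, -73) + y) + 31054 = (-63 + 1731/8) + 31054 = 1227/8 + 31054 = 249659/8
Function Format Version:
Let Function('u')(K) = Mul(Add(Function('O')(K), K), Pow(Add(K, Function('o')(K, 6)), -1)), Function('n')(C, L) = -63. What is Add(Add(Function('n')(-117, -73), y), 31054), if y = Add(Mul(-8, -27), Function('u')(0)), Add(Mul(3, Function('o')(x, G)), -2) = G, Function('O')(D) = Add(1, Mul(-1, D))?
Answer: Rational(249659, 8) ≈ 31207.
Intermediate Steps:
Function('o')(x, G) = Add(Rational(2, 3), Mul(Rational(1, 3), G))
Function('u')(K) = Pow(Add(Rational(8, 3), K), -1) (Function('u')(K) = Mul(Add(Add(1, Mul(-1, K)), K), Pow(Add(K, Add(Rational(2, 3), Mul(Rational(1, 3), 6))), -1)) = Mul(1, Pow(Add(K, Add(Rational(2, 3), 2)), -1)) = Mul(1, Pow(Add(K, Rational(8, 3)), -1)) = Mul(1, Pow(Add(Rational(8, 3), K), -1)) = Pow(Add(Rational(8, 3), K), -1))
y = Rational(1731, 8) (y = Add(Mul(-8, -27), Mul(3, Pow(Add(8, Mul(3, 0)), -1))) = Add(216, Mul(3, Pow(Add(8, 0), -1))) = Add(216, Mul(3, Pow(8, -1))) = Add(216, Mul(3, Rational(1, 8))) = Add(216, Rational(3, 8)) = Rational(1731, 8) ≈ 216.38)
Add(Add(Function('n')(-117, -73), y), 31054) = Add(Add(-63, Rational(1731, 8)), 31054) = Add(Rational(1227, 8), 31054) = Rational(249659, 8)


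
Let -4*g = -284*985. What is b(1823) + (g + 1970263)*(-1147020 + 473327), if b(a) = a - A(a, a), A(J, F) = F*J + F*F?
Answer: -1374473756049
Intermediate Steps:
A(J, F) = F**2 + F*J (A(J, F) = F*J + F**2 = F**2 + F*J)
g = 69935 (g = -(-71)*985 = -1/4*(-279740) = 69935)
b(a) = a - 2*a**2 (b(a) = a - a*(a + a) = a - a*2*a = a - 2*a**2)
b(1823) + (g + 1970263)*(-1147020 + 473327) = 1823*(1 - 2*1823) + (69935 + 1970263)*(-1147020 + 473327) = 1823*(1 - 3646) + 2040198*(-673693) = 1823*(-3645) - 1374467111214 = -6644835 - 1374467111214 = -1374473756049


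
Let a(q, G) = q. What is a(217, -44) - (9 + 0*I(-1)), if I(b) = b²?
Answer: 208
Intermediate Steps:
a(217, -44) - (9 + 0*I(-1)) = 217 - (9 + 0*(-1)²) = 217 - (9 + 0*1) = 217 - (9 + 0) = 217 - 1*9 = 217 - 9 = 208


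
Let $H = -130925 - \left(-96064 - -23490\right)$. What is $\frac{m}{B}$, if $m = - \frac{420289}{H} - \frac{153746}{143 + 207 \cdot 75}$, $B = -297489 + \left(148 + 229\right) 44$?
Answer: $\frac{1193072397}{128405952202334} \approx 9.2914 \cdot 10^{-6}$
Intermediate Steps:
$H = -58351$ ($H = -130925 - \left(-96064 + 23490\right) = -130925 - -72574 = -130925 + 72574 = -58351$)
$B = -280901$ ($B = -297489 + 377 \cdot 44 = -297489 + 16588 = -280901$)
$m = - \frac{1193072397}{457121734}$ ($m = - \frac{420289}{-58351} - \frac{153746}{143 + 207 \cdot 75} = \left(-420289\right) \left(- \frac{1}{58351}\right) - \frac{153746}{143 + 15525} = \frac{420289}{58351} - \frac{153746}{15668} = \frac{420289}{58351} - \frac{76873}{7834} = - \frac{1193072397}{457121734} \approx -2.61$)
$\frac{m}{B} = - \frac{1193072397}{457121734 \left(-280901\right)} = \left(- \frac{1193072397}{457121734}\right) \left(- \frac{1}{280901}\right) = \frac{1193072397}{128405952202334}$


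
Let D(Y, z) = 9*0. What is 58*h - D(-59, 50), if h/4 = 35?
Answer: 8120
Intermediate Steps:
h = 140 (h = 4*35 = 140)
D(Y, z) = 0
58*h - D(-59, 50) = 58*140 - 1*0 = 8120 + 0 = 8120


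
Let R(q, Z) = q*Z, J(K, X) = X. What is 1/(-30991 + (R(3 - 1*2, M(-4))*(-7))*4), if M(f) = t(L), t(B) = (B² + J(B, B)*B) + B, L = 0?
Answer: -1/30991 ≈ -3.2267e-5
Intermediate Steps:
t(B) = B + 2*B² (t(B) = (B² + B*B) + B = (B² + B²) + B = 2*B² + B = B + 2*B²)
M(f) = 0 (M(f) = 0*(1 + 2*0) = 0*(1 + 0) = 0*1 = 0)
R(q, Z) = Z*q
1/(-30991 + (R(3 - 1*2, M(-4))*(-7))*4) = 1/(-30991 + ((0*(3 - 1*2))*(-7))*4) = 1/(-30991 + ((0*(3 - 2))*(-7))*4) = 1/(-30991 + ((0*1)*(-7))*4) = 1/(-30991 + (0*(-7))*4) = 1/(-30991 + 0*4) = 1/(-30991 + 0) = 1/(-30991) = -1/30991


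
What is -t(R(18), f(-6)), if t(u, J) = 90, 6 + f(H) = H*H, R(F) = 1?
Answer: -90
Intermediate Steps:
f(H) = -6 + H² (f(H) = -6 + H*H = -6 + H²)
-t(R(18), f(-6)) = -1*90 = -90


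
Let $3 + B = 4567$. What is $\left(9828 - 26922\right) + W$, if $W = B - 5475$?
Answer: $-18005$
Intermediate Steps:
$B = 4564$ ($B = -3 + 4567 = 4564$)
$W = -911$ ($W = 4564 - 5475 = -911$)
$\left(9828 - 26922\right) + W = \left(9828 - 26922\right) - 911 = -17094 - 911 = -18005$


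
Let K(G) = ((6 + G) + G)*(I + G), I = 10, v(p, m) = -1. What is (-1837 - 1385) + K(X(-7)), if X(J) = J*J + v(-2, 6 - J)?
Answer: 2694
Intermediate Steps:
X(J) = -1 + J² (X(J) = J*J - 1 = J² - 1 = -1 + J²)
K(G) = (6 + 2*G)*(10 + G) (K(G) = ((6 + G) + G)*(10 + G) = (6 + 2*G)*(10 + G))
(-1837 - 1385) + K(X(-7)) = (-1837 - 1385) + (60 + 2*(-1 + (-7)²)² + 26*(-1 + (-7)²)) = -3222 + (60 + 2*(-1 + 49)² + 26*(-1 + 49)) = -3222 + (60 + 2*48² + 26*48) = -3222 + (60 + 2*2304 + 1248) = -3222 + (60 + 4608 + 1248) = -3222 + 5916 = 2694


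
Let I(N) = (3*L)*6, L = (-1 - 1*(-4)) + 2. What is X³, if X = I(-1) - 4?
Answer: 636056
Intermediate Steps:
L = 5 (L = (-1 + 4) + 2 = 3 + 2 = 5)
I(N) = 90 (I(N) = (3*5)*6 = 15*6 = 90)
X = 86 (X = 90 - 4 = 86)
X³ = 86³ = 636056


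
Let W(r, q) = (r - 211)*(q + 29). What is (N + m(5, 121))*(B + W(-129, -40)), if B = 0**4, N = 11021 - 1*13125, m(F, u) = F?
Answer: -7850260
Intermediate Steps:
W(r, q) = (-211 + r)*(29 + q)
N = -2104 (N = 11021 - 13125 = -2104)
B = 0
(N + m(5, 121))*(B + W(-129, -40)) = (-2104 + 5)*(0 + (-6119 - 211*(-40) + 29*(-129) - 40*(-129))) = -2099*(0 + (-6119 + 8440 - 3741 + 5160)) = -2099*(0 + 3740) = -2099*3740 = -7850260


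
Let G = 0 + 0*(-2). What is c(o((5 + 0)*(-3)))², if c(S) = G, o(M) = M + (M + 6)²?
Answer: 0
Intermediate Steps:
G = 0 (G = 0 + 0 = 0)
o(M) = M + (6 + M)²
c(S) = 0
c(o((5 + 0)*(-3)))² = 0² = 0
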